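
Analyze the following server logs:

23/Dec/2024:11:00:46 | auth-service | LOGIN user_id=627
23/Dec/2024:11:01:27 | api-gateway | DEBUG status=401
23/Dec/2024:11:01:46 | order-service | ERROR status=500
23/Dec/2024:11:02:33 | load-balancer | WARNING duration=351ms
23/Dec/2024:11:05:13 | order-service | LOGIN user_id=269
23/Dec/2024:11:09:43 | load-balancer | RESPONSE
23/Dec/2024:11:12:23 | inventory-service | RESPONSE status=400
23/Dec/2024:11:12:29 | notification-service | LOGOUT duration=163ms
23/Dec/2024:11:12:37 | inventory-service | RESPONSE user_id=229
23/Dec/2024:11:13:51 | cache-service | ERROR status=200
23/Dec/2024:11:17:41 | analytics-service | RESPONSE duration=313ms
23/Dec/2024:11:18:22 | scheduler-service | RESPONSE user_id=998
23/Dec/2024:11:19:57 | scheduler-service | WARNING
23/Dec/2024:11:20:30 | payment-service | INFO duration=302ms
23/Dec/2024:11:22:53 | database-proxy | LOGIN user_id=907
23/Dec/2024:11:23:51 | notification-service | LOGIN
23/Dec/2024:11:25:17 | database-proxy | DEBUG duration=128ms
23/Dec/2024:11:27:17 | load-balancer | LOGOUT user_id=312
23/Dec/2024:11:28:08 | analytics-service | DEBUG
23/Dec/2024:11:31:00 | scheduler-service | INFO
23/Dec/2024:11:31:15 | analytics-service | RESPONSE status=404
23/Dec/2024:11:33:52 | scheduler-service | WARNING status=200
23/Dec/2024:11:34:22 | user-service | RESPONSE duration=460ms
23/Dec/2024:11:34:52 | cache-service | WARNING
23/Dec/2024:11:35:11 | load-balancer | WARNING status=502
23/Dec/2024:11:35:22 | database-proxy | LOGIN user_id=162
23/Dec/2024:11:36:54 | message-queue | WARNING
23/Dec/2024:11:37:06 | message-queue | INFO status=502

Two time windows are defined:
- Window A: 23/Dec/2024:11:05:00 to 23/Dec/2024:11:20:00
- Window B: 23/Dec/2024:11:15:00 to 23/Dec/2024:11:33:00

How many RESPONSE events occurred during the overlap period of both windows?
2

To find overlap events:

1. Window A: 23/Dec/2024:11:05:00 to 23/Dec/2024:11:20:00
2. Window B: 23/Dec/2024:11:15:00 to 23/Dec/2024:11:33:00
3. Overlap period: 23/Dec/2024:11:15:00 to 23/Dec/2024:11:20:00
4. Count RESPONSE events in overlap: 2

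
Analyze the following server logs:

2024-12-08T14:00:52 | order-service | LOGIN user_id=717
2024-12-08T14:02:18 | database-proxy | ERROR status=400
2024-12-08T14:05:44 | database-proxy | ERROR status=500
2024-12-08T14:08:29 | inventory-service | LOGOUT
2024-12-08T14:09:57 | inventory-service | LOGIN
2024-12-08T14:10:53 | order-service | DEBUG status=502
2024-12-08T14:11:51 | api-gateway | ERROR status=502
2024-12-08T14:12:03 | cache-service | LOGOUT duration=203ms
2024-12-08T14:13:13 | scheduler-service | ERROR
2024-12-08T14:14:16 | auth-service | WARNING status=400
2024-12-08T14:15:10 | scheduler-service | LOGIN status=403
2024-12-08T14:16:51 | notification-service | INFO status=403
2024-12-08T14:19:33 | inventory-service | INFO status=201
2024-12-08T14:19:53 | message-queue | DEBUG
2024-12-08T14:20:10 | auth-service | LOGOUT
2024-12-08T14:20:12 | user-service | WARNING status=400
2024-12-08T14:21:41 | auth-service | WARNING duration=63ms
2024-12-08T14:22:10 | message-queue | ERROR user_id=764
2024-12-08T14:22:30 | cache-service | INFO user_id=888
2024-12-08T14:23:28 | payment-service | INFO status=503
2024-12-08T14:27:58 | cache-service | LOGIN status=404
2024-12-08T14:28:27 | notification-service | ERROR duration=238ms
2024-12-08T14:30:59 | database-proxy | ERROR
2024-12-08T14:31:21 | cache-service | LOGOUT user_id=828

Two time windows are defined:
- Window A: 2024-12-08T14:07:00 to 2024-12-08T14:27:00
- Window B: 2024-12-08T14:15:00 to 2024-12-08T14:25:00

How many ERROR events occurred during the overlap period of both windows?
1

To find overlap events:

1. Window A: 2024-12-08T14:07:00 to 2024-12-08T14:27:00
2. Window B: 2024-12-08T14:15:00 to 2024-12-08T14:25:00
3. Overlap period: 2024-12-08T14:15:00 to 2024-12-08T14:25:00
4. Count ERROR events in overlap: 1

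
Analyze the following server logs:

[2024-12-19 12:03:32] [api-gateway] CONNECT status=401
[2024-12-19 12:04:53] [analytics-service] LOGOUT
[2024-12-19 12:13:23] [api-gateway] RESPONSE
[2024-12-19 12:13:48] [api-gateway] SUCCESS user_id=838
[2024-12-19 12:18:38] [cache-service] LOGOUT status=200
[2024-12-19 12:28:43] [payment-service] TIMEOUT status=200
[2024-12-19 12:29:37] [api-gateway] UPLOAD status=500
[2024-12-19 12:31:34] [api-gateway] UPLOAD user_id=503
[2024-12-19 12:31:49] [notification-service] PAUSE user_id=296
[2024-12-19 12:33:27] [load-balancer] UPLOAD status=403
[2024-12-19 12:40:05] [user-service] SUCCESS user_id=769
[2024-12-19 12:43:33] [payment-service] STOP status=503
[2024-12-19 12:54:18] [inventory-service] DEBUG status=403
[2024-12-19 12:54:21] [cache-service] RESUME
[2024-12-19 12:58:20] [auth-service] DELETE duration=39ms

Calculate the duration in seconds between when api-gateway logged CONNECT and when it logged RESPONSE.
591

To find the time between events:

1. Locate the first CONNECT event for api-gateway: 2024-12-19 12:03:32
2. Locate the first RESPONSE event for api-gateway: 2024-12-19 12:13:23
3. Calculate the difference: 2024-12-19 12:13:23 - 2024-12-19 12:03:32 = 591 seconds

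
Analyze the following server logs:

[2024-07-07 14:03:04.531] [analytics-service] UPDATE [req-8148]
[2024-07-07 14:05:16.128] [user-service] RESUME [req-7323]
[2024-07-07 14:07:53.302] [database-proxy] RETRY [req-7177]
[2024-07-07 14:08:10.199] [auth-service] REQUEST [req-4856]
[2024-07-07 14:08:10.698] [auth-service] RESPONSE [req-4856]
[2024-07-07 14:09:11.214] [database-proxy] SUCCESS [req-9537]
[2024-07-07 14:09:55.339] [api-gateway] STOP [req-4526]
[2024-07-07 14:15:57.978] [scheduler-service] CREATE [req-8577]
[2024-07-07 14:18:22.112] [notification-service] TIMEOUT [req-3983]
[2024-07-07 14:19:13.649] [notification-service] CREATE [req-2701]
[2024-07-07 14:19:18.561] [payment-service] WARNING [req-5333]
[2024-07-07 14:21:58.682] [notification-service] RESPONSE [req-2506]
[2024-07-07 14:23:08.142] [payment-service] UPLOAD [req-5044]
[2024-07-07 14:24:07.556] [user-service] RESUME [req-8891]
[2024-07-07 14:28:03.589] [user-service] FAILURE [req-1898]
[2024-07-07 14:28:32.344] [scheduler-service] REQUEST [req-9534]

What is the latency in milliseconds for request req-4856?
499

To calculate latency:

1. Find REQUEST with id req-4856: 2024-07-07 14:08:10.199
2. Find RESPONSE with id req-4856: 2024-07-07 14:08:10.698
3. Latency: 2024-07-07 14:08:10.698 - 2024-07-07 14:08:10.199 = 499ms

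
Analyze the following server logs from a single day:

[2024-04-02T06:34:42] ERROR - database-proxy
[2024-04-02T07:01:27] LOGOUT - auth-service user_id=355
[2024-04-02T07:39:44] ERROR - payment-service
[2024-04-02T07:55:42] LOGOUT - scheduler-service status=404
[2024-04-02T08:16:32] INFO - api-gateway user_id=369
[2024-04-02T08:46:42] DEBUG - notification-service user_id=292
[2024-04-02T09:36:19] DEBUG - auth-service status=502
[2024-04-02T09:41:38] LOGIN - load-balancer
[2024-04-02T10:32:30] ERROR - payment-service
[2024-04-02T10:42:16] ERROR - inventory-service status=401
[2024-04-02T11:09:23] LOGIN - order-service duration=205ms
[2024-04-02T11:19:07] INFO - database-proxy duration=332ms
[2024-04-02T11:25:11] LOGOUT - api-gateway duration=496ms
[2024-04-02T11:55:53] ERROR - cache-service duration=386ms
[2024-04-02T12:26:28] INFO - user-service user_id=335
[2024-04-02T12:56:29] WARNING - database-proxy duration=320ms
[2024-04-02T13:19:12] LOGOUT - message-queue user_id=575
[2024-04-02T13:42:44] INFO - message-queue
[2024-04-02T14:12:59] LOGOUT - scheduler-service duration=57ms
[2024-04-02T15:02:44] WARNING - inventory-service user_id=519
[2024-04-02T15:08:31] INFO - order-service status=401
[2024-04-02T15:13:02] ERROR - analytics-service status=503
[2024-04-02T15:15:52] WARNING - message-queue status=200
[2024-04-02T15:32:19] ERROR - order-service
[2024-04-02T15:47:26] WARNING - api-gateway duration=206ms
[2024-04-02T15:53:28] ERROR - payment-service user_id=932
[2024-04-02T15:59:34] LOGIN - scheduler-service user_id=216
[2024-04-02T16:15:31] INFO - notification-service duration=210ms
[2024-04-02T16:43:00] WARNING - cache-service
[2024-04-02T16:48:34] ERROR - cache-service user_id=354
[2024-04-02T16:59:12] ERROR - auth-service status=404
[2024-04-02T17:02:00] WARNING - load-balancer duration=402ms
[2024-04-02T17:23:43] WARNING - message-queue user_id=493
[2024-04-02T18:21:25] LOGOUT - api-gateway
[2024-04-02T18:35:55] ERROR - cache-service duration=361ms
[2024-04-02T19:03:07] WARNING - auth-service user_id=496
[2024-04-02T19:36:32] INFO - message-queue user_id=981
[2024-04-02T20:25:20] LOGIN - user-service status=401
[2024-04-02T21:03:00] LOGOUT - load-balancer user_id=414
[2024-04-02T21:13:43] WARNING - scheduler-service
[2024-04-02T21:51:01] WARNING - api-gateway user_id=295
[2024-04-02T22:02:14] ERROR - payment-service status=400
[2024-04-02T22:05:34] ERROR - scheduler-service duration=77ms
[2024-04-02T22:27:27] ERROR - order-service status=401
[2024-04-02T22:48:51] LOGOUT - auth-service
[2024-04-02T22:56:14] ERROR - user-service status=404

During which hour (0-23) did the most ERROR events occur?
22

To find the peak hour:

1. Group all ERROR events by hour
2. Count events in each hour
3. Find hour with maximum count
4. Peak hour: 22 (with 4 events)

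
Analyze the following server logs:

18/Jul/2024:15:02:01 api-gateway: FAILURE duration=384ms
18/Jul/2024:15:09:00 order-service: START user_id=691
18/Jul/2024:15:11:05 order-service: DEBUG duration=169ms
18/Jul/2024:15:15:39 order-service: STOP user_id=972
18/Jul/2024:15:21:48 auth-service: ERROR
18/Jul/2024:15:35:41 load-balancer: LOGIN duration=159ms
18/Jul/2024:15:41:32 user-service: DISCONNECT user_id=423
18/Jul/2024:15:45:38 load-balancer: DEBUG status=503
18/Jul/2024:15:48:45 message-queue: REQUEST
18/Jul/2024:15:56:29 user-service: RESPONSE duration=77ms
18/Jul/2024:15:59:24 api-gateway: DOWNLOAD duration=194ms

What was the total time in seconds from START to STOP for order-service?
399

To calculate state duration:

1. Find START event for order-service: 18/Jul/2024:15:09:00
2. Find STOP event for order-service: 18/Jul/2024:15:15:39
3. Calculate duration: 18/Jul/2024:15:15:39 - 18/Jul/2024:15:09:00 = 399 seconds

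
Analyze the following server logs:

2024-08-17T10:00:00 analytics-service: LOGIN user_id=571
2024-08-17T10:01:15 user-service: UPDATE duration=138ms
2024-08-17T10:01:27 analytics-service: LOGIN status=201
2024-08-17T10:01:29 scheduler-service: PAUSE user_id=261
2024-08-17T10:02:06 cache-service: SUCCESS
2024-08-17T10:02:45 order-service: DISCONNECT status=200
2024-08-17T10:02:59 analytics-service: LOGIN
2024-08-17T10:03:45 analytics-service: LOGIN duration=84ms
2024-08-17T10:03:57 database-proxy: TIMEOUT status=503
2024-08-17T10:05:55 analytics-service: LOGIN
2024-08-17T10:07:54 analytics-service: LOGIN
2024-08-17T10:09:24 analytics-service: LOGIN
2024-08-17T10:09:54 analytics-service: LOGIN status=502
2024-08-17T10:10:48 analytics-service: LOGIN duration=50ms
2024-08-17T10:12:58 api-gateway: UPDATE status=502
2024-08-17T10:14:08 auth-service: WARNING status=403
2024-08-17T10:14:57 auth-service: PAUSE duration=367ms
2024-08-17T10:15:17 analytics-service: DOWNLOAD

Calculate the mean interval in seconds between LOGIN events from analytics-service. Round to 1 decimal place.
81.0

To calculate average interval:

1. Find all LOGIN events for analytics-service in order
2. Calculate time gaps between consecutive events
3. Compute mean of gaps: 648 / 8 = 81.0 seconds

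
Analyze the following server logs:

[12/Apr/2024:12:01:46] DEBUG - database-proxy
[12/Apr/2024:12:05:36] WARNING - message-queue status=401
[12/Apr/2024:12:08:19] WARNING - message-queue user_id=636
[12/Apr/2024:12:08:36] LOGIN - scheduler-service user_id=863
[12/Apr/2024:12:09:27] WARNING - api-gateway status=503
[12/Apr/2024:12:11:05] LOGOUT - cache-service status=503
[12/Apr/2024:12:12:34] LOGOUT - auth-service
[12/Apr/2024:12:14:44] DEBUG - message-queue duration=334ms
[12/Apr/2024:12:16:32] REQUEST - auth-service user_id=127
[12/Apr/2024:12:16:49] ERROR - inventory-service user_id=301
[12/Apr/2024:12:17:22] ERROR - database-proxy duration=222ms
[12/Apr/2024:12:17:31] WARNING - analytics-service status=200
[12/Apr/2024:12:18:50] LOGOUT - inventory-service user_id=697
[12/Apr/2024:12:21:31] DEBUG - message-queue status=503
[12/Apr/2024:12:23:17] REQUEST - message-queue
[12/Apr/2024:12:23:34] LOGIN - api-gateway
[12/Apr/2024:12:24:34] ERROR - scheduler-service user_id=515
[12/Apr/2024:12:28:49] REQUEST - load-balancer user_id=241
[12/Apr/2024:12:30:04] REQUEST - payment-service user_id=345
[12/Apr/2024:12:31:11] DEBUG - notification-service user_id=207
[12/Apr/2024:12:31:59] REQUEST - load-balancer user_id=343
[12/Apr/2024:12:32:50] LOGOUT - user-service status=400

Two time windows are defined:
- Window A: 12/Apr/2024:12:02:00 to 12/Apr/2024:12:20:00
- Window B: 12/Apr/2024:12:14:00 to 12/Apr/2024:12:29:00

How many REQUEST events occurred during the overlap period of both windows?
1

To find overlap events:

1. Window A: 12/Apr/2024:12:02:00 to 12/Apr/2024:12:20:00
2. Window B: 12/Apr/2024:12:14:00 to 12/Apr/2024:12:29:00
3. Overlap period: 12/Apr/2024:12:14:00 to 12/Apr/2024:12:20:00
4. Count REQUEST events in overlap: 1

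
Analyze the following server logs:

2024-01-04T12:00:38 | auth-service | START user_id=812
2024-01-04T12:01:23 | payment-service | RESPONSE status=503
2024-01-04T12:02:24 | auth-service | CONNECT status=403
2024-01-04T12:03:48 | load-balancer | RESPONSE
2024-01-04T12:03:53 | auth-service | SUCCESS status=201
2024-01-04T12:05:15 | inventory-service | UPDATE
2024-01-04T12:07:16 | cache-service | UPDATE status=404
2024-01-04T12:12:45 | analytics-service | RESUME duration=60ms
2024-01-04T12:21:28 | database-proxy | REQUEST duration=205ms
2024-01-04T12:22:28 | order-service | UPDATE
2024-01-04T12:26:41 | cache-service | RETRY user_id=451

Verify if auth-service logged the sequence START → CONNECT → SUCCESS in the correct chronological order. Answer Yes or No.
Yes

To verify sequence order:

1. Find all events in sequence START → CONNECT → SUCCESS for auth-service
2. Extract their timestamps
3. Check if timestamps are in ascending order
4. Result: Yes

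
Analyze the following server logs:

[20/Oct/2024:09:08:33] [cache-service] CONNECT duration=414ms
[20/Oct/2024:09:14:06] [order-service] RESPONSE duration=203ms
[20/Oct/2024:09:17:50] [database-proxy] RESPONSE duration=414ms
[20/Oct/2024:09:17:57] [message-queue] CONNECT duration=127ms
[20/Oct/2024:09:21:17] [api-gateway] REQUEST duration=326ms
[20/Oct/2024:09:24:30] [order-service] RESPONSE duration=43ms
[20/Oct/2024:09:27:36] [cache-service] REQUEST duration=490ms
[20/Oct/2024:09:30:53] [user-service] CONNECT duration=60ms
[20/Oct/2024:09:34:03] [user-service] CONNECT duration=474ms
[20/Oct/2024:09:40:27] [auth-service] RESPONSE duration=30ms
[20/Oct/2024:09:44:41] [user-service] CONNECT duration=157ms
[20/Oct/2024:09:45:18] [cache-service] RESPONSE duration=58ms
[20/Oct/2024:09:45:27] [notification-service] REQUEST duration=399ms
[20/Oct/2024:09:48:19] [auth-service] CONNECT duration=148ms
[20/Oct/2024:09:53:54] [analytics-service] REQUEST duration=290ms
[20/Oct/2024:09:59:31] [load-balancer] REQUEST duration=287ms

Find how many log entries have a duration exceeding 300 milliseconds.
6

To count timeouts:

1. Threshold: 300ms
2. Extract duration from each log entry
3. Count entries where duration > 300
4. Timeout count: 6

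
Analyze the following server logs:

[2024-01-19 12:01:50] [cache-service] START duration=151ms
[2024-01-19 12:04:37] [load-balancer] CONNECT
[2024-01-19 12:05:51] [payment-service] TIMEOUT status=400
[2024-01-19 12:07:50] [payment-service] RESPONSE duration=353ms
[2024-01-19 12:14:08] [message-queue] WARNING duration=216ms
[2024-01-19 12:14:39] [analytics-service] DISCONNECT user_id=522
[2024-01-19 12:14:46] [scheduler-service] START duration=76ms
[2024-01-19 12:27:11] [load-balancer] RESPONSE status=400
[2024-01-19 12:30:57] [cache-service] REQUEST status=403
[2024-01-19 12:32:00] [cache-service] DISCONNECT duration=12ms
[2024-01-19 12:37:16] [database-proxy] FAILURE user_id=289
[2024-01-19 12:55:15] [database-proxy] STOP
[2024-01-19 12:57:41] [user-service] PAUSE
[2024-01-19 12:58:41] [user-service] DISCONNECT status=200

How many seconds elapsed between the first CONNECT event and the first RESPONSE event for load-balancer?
1354

To find the time between events:

1. Locate the first CONNECT event for load-balancer: 2024-01-19 12:04:37
2. Locate the first RESPONSE event for load-balancer: 2024-01-19 12:27:11
3. Calculate the difference: 2024-01-19 12:27:11 - 2024-01-19 12:04:37 = 1354 seconds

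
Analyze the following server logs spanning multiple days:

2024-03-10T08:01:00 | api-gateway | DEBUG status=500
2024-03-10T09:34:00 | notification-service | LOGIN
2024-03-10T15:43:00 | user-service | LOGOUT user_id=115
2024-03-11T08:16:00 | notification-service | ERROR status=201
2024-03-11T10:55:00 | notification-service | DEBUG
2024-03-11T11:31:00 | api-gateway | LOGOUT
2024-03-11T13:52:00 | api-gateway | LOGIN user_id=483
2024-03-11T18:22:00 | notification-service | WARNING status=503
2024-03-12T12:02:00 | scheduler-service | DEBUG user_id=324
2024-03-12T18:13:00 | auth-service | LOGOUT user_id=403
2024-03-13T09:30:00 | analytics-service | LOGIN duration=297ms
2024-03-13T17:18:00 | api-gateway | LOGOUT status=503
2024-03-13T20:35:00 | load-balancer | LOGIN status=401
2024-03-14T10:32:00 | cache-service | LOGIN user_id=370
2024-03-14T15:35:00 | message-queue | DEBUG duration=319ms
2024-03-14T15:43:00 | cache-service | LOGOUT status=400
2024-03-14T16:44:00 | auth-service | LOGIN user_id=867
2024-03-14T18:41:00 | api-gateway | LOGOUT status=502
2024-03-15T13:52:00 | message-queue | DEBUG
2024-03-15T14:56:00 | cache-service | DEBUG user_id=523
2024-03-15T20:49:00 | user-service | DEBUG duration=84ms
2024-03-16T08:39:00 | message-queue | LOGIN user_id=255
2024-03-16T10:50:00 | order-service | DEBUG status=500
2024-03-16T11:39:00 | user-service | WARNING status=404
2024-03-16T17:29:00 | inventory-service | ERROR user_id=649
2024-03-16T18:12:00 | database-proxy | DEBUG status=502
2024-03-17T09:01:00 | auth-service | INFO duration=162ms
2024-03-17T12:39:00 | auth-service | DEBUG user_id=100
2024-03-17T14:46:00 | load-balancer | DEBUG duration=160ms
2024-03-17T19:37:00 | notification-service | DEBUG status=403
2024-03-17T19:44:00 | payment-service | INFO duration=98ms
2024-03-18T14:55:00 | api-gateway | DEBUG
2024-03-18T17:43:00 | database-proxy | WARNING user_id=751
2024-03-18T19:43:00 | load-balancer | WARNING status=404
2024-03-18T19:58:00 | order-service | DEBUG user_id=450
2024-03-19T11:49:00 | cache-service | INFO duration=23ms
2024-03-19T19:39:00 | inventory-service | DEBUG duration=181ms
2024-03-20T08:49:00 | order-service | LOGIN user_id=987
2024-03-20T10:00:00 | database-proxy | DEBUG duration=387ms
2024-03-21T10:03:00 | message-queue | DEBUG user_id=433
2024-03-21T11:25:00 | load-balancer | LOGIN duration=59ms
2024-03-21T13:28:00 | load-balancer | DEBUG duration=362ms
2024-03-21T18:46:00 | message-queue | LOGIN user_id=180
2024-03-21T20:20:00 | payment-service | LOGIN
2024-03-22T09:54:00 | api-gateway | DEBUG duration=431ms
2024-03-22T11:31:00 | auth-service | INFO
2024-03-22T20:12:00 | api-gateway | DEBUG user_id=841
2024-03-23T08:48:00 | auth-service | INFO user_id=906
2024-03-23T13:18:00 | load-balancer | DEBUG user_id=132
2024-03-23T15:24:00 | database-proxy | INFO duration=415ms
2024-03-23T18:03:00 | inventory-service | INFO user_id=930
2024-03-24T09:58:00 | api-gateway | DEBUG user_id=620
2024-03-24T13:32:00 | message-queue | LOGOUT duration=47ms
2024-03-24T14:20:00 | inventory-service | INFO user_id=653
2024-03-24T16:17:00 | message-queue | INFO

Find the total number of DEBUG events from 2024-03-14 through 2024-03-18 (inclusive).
11

To filter by date range:

1. Date range: 2024-03-14 through 2024-03-18, both dates inclusive
2. Filter for DEBUG events whose date falls in this range
3. Count matching events: 11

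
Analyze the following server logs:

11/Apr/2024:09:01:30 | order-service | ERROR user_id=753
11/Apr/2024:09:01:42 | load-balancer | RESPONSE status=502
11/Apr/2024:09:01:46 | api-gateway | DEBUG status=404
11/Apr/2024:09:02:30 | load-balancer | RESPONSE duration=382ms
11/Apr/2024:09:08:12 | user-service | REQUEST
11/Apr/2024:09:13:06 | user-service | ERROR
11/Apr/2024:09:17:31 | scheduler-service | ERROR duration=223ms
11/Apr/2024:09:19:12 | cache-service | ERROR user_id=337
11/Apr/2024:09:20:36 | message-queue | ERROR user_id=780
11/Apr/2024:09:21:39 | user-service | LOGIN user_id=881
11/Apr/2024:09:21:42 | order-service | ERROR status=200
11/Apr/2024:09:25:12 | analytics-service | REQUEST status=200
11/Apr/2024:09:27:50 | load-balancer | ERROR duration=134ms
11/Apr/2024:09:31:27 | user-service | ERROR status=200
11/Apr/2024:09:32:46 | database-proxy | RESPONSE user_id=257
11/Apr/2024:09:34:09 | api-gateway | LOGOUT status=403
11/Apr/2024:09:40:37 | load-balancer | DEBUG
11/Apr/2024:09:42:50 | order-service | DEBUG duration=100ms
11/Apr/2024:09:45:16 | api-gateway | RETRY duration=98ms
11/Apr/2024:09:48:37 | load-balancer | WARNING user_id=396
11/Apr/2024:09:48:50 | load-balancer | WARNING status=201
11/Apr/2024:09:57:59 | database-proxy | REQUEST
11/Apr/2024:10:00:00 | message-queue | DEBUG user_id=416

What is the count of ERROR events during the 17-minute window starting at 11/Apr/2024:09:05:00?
5

To count events in the time window:

1. Window boundaries: 11/Apr/2024:09:05:00 to 11/Apr/2024:09:22:00
2. Filter for ERROR events within this window
3. Count matching events: 5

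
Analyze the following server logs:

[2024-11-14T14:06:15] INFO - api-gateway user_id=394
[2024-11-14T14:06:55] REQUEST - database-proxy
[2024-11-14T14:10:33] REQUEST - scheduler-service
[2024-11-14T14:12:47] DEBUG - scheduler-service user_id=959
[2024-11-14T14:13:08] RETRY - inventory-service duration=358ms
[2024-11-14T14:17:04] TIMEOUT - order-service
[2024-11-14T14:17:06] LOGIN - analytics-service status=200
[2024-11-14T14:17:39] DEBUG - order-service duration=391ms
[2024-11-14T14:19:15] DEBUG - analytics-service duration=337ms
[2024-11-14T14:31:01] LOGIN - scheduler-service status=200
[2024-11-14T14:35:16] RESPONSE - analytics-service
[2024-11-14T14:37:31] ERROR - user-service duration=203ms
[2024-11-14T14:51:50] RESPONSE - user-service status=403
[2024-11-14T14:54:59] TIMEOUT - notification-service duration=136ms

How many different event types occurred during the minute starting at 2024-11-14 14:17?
3

To count unique event types:

1. Filter events in the minute starting at 2024-11-14 14:17
2. Extract event types from matching entries
3. Count unique types: 3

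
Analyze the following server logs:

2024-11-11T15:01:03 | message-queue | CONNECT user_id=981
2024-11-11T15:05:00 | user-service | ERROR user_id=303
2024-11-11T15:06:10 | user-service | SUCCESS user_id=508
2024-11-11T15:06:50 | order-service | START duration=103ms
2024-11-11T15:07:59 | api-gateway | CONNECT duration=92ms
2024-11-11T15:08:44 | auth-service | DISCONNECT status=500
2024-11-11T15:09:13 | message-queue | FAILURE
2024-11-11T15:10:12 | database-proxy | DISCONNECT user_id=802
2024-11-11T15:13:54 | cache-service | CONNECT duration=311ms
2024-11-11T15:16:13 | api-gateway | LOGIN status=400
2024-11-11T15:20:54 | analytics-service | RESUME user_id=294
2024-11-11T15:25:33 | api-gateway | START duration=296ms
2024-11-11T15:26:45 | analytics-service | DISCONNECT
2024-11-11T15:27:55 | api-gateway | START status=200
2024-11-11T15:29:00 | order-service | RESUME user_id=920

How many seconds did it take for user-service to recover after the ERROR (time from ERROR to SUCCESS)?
70

To calculate recovery time:

1. Find ERROR event for user-service: 2024-11-11T15:05:00
2. Find next SUCCESS event for user-service: 2024-11-11T15:06:10
3. Recovery time: 2024-11-11T15:06:10 - 2024-11-11T15:05:00 = 70 seconds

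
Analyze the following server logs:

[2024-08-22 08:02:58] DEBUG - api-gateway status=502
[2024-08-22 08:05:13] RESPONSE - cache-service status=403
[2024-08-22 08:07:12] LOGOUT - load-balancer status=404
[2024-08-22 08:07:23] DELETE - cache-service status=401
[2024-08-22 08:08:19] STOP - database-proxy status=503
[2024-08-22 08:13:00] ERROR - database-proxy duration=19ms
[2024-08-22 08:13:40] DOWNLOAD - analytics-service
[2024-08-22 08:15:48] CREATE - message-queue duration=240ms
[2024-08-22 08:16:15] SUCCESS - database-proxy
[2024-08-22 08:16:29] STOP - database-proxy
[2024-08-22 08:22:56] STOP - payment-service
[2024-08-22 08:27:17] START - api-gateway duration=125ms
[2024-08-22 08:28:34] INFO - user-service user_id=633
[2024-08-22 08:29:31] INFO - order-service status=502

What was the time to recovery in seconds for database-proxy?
195

To calculate recovery time:

1. Find ERROR event for database-proxy: 2024-08-22 08:13:00
2. Find next SUCCESS event for database-proxy: 2024-08-22 08:16:15
3. Recovery time: 2024-08-22 08:16:15 - 2024-08-22 08:13:00 = 195 seconds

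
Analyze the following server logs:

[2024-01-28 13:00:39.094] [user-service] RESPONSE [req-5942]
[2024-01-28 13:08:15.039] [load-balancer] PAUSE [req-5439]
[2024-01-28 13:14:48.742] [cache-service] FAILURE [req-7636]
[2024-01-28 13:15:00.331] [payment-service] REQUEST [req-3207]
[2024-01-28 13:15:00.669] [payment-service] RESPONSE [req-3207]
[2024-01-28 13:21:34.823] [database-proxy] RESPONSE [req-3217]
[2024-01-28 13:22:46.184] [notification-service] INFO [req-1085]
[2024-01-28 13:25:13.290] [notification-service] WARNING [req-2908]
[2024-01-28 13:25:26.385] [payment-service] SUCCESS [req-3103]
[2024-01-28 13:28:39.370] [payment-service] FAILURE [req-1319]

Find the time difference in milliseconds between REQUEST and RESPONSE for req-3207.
338

To calculate latency:

1. Find REQUEST with id req-3207: 2024-01-28 13:15:00.331
2. Find RESPONSE with id req-3207: 2024-01-28 13:15:00.669
3. Latency: 2024-01-28 13:15:00.669 - 2024-01-28 13:15:00.331 = 338ms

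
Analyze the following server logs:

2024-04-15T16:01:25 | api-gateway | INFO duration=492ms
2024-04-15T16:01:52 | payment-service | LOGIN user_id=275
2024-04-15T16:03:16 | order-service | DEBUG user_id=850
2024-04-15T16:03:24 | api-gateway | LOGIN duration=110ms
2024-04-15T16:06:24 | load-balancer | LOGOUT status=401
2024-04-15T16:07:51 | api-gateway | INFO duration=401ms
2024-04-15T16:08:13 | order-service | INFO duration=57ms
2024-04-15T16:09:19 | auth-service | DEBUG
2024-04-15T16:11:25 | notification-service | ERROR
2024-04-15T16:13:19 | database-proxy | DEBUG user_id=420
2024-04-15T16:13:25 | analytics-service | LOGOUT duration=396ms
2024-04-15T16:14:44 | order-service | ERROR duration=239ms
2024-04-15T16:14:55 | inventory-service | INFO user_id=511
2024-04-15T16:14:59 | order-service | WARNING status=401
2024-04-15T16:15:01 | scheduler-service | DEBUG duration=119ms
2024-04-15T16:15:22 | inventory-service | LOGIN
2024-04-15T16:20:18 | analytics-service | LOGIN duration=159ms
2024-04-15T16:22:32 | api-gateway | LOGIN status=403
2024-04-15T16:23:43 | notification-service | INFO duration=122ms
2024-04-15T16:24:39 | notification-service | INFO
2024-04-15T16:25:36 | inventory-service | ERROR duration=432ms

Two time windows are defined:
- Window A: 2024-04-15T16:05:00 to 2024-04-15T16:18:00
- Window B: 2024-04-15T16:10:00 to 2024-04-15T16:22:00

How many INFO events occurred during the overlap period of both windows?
1

To find overlap events:

1. Window A: 2024-04-15T16:05:00 to 2024-04-15T16:18:00
2. Window B: 2024-04-15T16:10:00 to 2024-04-15T16:22:00
3. Overlap period: 2024-04-15T16:10:00 to 2024-04-15T16:18:00
4. Count INFO events in overlap: 1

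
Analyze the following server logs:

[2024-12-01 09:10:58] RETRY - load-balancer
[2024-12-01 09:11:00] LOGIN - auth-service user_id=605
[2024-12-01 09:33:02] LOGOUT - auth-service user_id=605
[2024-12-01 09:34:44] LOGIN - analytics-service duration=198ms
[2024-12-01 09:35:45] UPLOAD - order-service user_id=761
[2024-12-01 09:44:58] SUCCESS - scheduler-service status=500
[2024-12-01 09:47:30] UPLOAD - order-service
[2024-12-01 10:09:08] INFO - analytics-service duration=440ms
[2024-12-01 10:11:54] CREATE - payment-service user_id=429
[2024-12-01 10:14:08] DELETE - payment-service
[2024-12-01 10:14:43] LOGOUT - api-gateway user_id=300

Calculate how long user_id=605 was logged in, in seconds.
1322

To calculate session duration:

1. Find LOGIN event for user_id=605: 2024-12-01 09:11:00
2. Find LOGOUT event for user_id=605: 2024-12-01 09:33:02
3. Session duration: 2024-12-01 09:33:02 - 2024-12-01 09:11:00 = 1322 seconds (22 minutes)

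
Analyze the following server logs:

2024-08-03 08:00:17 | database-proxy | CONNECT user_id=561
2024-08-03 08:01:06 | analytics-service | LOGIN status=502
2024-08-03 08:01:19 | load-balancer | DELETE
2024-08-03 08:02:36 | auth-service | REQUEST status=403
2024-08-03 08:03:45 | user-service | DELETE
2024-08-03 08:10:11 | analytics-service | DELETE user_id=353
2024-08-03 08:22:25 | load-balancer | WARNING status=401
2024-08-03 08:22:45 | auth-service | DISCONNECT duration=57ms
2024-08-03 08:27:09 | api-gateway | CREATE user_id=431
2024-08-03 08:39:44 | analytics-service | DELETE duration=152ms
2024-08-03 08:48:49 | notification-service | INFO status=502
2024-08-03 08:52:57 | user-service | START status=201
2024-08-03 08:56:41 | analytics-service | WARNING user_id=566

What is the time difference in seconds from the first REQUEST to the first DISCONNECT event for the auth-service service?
1209

To find the time between events:

1. Locate the first REQUEST event for auth-service: 2024-08-03 08:02:36
2. Locate the first DISCONNECT event for auth-service: 2024-08-03 08:22:45
3. Calculate the difference: 2024-08-03 08:22:45 - 2024-08-03 08:02:36 = 1209 seconds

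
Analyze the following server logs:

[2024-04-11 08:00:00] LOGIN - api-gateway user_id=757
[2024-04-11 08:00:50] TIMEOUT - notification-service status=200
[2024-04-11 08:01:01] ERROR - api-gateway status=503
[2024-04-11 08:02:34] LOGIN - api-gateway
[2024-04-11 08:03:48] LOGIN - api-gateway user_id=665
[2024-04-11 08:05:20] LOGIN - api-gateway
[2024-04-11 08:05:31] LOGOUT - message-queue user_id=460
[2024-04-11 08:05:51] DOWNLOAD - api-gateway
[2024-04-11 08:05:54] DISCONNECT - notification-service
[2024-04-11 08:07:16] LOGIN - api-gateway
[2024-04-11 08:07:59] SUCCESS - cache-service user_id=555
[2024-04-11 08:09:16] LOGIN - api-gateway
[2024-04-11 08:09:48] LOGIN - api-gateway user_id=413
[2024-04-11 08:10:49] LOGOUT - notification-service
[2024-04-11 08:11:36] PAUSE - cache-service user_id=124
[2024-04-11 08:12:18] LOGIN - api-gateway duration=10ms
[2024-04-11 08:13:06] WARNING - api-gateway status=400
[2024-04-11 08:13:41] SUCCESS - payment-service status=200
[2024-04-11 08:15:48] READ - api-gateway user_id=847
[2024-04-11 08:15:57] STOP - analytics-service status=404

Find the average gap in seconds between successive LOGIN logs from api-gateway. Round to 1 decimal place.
105.4

To calculate average interval:

1. Find all LOGIN events for api-gateway in order
2. Calculate time gaps between consecutive events
3. Compute mean of gaps: 738 / 7 = 105.4 seconds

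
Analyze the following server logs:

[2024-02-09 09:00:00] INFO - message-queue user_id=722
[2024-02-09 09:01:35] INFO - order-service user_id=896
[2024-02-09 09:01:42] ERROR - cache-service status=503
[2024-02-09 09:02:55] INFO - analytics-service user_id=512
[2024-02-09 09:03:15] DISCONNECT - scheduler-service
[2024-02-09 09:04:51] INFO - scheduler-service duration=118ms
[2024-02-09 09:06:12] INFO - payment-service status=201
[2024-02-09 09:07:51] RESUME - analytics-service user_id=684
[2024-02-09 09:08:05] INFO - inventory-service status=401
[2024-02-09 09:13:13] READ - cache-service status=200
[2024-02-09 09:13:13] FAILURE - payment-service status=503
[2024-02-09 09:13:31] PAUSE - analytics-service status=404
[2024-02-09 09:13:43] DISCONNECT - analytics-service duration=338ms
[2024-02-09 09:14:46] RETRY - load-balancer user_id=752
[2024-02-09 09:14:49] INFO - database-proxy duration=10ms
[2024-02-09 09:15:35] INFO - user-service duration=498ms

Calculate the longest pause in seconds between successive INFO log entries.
404

To find the longest gap:

1. Extract all INFO events in chronological order
2. Calculate time differences between consecutive events
3. Find the maximum difference
4. Longest gap: 404 seconds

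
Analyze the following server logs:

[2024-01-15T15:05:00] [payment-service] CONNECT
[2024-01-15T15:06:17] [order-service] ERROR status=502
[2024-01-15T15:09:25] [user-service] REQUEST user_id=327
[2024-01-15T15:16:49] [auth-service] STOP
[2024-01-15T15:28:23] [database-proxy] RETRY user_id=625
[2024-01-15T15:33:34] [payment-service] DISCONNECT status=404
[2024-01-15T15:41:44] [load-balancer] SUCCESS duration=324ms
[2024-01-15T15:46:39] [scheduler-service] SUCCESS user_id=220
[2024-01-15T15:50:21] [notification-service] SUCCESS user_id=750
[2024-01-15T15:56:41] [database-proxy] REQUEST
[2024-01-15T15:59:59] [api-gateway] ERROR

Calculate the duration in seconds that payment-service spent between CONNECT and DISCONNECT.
1714

To calculate state duration:

1. Find CONNECT event for payment-service: 2024-01-15T15:05:00
2. Find DISCONNECT event for payment-service: 2024-01-15T15:33:34
3. Calculate duration: 2024-01-15T15:33:34 - 2024-01-15T15:05:00 = 1714 seconds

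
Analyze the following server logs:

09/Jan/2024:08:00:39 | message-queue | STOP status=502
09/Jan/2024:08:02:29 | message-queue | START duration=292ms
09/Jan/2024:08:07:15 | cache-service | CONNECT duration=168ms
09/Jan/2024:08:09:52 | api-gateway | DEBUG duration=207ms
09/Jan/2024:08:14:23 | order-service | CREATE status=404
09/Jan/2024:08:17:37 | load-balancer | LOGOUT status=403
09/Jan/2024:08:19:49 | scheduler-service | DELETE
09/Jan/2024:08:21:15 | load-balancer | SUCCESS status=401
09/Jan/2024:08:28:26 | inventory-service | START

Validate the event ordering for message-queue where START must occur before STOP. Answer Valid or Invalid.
Invalid

To validate ordering:

1. Required order: START → STOP
2. Rule: START must occur before STOP
3. Check actual order of events for message-queue
4. Result: Invalid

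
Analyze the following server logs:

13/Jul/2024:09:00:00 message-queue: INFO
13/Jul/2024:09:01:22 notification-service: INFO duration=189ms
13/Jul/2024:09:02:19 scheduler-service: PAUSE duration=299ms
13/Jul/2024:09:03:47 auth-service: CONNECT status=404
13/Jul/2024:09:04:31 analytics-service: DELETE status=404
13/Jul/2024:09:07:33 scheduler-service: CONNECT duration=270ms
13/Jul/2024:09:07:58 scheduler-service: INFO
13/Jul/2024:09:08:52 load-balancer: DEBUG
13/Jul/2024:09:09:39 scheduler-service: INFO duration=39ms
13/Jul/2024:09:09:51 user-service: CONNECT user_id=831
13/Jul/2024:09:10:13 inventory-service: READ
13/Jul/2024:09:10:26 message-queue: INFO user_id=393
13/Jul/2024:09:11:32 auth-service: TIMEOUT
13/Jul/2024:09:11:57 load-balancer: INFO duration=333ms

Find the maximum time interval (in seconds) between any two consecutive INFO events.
396

To find the longest gap:

1. Extract all INFO events in chronological order
2. Calculate time differences between consecutive events
3. Find the maximum difference
4. Longest gap: 396 seconds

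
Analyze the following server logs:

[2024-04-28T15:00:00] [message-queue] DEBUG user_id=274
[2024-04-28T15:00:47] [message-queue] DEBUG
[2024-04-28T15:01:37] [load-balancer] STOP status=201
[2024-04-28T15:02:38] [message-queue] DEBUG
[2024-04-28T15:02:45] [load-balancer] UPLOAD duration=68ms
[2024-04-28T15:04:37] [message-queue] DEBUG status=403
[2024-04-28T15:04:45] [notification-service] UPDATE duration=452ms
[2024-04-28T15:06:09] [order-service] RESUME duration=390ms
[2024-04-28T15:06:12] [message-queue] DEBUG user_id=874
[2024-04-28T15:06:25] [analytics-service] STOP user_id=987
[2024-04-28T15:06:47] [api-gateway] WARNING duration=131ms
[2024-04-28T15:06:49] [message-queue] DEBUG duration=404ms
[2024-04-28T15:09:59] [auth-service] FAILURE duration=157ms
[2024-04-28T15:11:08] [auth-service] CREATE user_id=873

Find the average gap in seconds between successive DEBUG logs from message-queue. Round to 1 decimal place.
81.8

To calculate average interval:

1. Find all DEBUG events for message-queue in order
2. Calculate time gaps between consecutive events
3. Compute mean of gaps: 409 / 5 = 81.8 seconds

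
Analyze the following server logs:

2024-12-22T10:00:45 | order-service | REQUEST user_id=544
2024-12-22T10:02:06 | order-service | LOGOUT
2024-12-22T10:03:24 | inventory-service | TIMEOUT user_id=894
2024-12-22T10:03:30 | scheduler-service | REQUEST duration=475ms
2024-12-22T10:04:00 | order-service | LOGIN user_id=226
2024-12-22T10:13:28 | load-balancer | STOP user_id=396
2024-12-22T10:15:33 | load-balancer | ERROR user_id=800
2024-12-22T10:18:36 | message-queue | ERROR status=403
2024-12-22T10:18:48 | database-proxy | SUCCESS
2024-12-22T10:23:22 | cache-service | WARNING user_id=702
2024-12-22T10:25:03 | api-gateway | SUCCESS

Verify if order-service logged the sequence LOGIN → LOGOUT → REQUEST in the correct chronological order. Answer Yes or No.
No

To verify sequence order:

1. Find all events in sequence LOGIN → LOGOUT → REQUEST for order-service
2. Extract their timestamps
3. Check if timestamps are in ascending order
4. Result: No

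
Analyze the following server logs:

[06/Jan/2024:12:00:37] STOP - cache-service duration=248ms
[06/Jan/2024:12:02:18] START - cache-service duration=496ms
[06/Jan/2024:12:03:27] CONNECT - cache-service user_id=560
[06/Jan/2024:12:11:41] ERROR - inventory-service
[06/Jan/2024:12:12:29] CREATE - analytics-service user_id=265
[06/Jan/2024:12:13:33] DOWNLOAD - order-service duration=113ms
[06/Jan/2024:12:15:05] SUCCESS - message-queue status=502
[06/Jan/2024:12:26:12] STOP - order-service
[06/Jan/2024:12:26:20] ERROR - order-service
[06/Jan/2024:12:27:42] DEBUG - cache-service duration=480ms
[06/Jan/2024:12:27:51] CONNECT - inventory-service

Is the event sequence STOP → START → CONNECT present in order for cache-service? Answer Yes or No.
Yes

To verify sequence order:

1. Find all events in sequence STOP → START → CONNECT for cache-service
2. Extract their timestamps
3. Check if timestamps are in ascending order
4. Result: Yes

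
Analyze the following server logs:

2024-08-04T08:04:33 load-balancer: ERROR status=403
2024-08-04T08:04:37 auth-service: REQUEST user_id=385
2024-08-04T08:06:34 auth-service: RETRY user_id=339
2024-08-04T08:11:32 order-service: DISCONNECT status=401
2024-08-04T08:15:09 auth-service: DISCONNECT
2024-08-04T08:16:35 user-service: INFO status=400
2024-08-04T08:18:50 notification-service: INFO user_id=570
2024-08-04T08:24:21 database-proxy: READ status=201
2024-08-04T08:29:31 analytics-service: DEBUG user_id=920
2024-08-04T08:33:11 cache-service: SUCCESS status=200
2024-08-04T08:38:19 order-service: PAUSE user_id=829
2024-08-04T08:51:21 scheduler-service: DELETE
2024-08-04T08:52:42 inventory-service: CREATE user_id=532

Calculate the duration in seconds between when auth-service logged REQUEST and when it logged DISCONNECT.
632

To find the time between events:

1. Locate the first REQUEST event for auth-service: 2024-08-04T08:04:37
2. Locate the first DISCONNECT event for auth-service: 2024-08-04T08:15:09
3. Calculate the difference: 2024-08-04T08:15:09 - 2024-08-04T08:04:37 = 632 seconds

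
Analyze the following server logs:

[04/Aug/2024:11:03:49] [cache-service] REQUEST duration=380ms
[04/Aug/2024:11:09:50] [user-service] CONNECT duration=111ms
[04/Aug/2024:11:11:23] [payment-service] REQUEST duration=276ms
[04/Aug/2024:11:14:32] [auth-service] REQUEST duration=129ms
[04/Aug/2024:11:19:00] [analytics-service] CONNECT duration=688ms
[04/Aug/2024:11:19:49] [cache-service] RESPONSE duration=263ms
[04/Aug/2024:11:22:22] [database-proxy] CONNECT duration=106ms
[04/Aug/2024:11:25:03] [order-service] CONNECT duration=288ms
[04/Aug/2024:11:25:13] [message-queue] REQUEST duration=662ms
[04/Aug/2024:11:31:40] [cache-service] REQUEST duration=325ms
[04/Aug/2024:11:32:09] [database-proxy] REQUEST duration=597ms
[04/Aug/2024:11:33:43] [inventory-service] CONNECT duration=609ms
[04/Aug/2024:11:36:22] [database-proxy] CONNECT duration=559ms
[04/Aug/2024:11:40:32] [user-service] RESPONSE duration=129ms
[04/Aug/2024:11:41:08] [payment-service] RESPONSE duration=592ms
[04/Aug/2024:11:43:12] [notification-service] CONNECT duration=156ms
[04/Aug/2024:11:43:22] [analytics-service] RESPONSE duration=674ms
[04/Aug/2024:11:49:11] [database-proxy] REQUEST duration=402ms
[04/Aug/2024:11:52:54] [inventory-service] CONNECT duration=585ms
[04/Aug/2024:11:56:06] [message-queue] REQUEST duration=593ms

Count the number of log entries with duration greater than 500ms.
9

To count timeouts:

1. Threshold: 500ms
2. Extract duration from each log entry
3. Count entries where duration > 500
4. Timeout count: 9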